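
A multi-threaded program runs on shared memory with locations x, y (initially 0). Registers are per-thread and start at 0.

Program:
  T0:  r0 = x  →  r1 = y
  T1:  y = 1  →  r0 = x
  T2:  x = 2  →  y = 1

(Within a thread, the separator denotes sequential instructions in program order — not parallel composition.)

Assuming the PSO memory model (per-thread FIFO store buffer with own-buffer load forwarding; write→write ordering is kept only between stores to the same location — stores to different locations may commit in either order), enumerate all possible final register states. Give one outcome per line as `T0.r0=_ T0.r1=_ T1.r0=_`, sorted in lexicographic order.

outcome vector order: (T0.r0,T0.r1,T1.r0)
|PSO outcomes| = 8

T0.r0=0 T0.r1=0 T1.r0=0
T0.r0=0 T0.r1=0 T1.r0=2
T0.r0=0 T0.r1=1 T1.r0=0
T0.r0=0 T0.r1=1 T1.r0=2
T0.r0=2 T0.r1=0 T1.r0=0
T0.r0=2 T0.r1=0 T1.r0=2
T0.r0=2 T0.r1=1 T1.r0=0
T0.r0=2 T0.r1=1 T1.r0=2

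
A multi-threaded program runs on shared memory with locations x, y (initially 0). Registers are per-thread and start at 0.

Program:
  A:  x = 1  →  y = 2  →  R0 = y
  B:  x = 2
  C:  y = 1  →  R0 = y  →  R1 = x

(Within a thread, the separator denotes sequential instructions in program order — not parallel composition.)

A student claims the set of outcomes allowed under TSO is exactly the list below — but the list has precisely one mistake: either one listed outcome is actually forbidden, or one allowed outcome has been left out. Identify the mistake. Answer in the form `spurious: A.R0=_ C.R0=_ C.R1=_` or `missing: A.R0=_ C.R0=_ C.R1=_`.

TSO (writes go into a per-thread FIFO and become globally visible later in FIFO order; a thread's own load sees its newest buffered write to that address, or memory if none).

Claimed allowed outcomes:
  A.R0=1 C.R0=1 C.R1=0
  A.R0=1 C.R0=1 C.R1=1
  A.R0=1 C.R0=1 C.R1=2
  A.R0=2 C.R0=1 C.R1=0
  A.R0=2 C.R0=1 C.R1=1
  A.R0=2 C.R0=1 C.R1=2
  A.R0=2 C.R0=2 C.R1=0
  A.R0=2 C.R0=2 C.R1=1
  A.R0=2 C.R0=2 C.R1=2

outcome vector order: (A.R0,C.R0,C.R1)
under TSO → <1 1 0>; <1 1 1>; <1 1 2>; <2 1 0>; <2 1 1>; <2 1 2>; <2 2 1>; <2 2 2>
claimed∖TSO = {<2 2 0>}

spurious: A.R0=2 C.R0=2 C.R1=0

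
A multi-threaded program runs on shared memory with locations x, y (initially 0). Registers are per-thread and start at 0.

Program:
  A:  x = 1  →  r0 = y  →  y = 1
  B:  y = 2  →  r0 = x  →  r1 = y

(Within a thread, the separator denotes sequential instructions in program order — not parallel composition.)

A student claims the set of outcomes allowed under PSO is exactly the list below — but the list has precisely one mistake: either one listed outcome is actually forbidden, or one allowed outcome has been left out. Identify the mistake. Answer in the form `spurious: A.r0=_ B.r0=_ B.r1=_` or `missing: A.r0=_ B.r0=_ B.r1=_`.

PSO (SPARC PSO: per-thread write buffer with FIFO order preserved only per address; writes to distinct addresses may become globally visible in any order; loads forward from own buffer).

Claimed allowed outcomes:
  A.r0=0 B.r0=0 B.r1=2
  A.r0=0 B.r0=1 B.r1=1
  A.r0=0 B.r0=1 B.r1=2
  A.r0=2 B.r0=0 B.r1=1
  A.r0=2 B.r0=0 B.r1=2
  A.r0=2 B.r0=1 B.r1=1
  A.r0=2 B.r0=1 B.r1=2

outcome vector order: (A.r0,B.r0,B.r1)
PSO (8): 001 002 011 012 201 202 211 212
PSO∖claimed = {001}

missing: A.r0=0 B.r0=0 B.r1=1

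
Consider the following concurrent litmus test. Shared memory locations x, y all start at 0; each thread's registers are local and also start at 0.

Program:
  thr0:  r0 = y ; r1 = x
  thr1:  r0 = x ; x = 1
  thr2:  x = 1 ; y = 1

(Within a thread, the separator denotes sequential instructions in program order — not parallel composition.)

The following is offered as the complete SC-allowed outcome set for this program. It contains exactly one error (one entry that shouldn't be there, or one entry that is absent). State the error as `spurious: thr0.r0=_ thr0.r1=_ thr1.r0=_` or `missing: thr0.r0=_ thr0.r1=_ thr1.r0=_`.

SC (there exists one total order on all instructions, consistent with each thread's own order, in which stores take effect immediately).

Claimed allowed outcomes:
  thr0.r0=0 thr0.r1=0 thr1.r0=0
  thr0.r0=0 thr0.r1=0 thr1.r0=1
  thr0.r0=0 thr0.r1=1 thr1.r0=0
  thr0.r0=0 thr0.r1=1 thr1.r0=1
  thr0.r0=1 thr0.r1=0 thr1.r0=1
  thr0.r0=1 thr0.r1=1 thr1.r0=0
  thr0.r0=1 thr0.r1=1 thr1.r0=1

outcome vector order: (thr0.r0,thr0.r1,thr1.r0)
[SC] allowed = {000 001 010 011 110 111}
claimed∖SC = {101}

spurious: thr0.r0=1 thr0.r1=0 thr1.r0=1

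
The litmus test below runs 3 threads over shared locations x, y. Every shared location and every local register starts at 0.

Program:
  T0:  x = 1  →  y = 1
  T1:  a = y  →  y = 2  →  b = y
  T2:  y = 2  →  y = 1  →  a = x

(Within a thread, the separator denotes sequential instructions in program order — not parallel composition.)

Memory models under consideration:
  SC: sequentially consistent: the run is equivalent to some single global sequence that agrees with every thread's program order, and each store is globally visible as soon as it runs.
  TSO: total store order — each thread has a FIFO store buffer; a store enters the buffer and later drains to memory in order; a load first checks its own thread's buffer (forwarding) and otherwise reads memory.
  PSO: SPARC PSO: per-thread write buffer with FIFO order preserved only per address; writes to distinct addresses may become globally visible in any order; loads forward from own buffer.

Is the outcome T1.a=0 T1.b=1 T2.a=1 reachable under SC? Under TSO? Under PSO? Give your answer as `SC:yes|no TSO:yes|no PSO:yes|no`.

SC:yes TSO:yes PSO:yes

outcome vector order: (T1.a,T1.b,T2.a)
[SC] allowed = {(0,1,0), (0,1,1), (0,2,0), (0,2,1), (1,1,0), (1,1,1), (1,2,0), (1,2,1), (2,1,0), (2,1,1), (2,2,0), (2,2,1)}
[TSO] allowed = {(0,1,0), (0,1,1), (0,2,0), (0,2,1), (1,1,0), (1,1,1), (1,2,0), (1,2,1), (2,1,0), (2,1,1), (2,2,0), (2,2,1)}
[PSO] allowed = {(0,1,0), (0,1,1), (0,2,0), (0,2,1), (1,1,0), (1,1,1), (1,2,0), (1,2,1), (2,1,0), (2,1,1), (2,2,0), (2,2,1)}
target (0,1,1) ∈ {SC,TSO,PSO}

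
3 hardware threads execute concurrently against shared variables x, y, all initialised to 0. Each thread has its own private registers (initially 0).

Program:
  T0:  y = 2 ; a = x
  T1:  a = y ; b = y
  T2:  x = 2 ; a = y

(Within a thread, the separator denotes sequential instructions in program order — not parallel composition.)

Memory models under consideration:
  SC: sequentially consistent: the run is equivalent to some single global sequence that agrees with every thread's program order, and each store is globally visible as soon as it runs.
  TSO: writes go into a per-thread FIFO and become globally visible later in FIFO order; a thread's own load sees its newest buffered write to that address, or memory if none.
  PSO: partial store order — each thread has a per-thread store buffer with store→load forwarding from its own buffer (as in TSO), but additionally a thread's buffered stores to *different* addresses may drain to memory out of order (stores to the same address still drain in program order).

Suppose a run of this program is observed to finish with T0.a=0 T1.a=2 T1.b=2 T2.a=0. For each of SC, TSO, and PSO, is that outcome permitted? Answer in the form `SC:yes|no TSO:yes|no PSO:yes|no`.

SC:no TSO:yes PSO:yes

outcome vector order: (T0.a,T1.a,T1.b,T2.a)
SC: 9 outcomes — {0002, 0022, 0222, 2000, 2002, 2020, 2022, 2220, 2222}
TSO: 12 outcomes — {0000, 0002, 0020, 0022, 0220, 0222, 2000, 2002, 2020, 2022, 2220, 2222}
PSO: 12 outcomes — {0000, 0002, 0020, 0022, 0220, 0222, 2000, 2002, 2020, 2022, 2220, 2222}
target 0220 ∈ {TSO,PSO}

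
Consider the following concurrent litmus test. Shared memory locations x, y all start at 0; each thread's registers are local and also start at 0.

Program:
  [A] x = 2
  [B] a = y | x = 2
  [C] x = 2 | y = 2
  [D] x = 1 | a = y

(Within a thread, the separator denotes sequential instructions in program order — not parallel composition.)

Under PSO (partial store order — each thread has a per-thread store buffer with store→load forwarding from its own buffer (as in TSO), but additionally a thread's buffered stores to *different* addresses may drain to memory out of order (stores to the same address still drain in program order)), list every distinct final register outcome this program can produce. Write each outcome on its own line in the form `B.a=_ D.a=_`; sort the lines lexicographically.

B.a=0 D.a=0
B.a=0 D.a=2
B.a=2 D.a=0
B.a=2 D.a=2

outcome vector order: (B.a,D.a)
|PSO outcomes| = 4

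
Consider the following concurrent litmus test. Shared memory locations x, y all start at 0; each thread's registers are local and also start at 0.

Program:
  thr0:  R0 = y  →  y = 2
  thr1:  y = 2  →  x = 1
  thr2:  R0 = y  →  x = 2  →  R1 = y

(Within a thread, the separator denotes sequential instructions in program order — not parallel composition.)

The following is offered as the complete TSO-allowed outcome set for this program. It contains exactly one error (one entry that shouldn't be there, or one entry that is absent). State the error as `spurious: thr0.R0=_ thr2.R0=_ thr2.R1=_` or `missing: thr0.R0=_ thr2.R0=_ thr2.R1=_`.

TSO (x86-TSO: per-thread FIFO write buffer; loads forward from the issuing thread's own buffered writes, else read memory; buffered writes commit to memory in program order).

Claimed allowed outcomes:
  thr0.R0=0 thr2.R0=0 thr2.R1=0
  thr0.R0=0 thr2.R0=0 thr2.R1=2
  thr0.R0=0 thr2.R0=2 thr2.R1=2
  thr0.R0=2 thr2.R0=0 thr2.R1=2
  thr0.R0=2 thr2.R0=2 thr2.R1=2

outcome vector order: (thr0.R0,thr2.R0,thr2.R1)
[TSO] allowed = {0/0/0, 0/0/2, 0/2/2, 2/0/0, 2/0/2, 2/2/2}
TSO∖claimed = {2/0/0}

missing: thr0.R0=2 thr2.R0=0 thr2.R1=0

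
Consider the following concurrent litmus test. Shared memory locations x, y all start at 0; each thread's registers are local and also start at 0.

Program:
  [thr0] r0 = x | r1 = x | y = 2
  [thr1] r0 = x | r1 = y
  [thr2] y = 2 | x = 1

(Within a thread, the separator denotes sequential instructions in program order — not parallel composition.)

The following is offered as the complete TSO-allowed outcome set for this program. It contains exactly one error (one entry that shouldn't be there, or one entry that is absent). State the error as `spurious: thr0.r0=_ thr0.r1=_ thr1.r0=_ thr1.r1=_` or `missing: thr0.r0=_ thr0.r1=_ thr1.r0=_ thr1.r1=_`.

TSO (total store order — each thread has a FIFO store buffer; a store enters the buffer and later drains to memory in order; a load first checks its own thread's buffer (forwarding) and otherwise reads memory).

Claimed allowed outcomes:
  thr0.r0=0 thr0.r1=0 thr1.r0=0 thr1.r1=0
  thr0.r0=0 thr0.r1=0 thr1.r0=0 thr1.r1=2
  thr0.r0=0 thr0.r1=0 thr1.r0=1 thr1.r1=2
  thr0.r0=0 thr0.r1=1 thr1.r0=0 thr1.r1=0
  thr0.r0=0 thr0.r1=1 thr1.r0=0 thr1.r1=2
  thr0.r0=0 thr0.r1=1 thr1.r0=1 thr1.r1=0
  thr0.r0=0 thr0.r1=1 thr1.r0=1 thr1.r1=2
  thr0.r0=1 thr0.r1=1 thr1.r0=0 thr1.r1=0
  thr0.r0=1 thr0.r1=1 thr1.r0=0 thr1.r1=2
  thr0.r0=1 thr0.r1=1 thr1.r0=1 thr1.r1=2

spurious: thr0.r0=0 thr0.r1=1 thr1.r0=1 thr1.r1=0

outcome vector order: (thr0.r0,thr0.r1,thr1.r0,thr1.r1)
TSO: 9 outcomes — {0/0/0/0; 0/0/0/2; 0/0/1/2; 0/1/0/0; 0/1/0/2; 0/1/1/2; 1/1/0/0; 1/1/0/2; 1/1/1/2}
claimed∖TSO = {0/1/1/0}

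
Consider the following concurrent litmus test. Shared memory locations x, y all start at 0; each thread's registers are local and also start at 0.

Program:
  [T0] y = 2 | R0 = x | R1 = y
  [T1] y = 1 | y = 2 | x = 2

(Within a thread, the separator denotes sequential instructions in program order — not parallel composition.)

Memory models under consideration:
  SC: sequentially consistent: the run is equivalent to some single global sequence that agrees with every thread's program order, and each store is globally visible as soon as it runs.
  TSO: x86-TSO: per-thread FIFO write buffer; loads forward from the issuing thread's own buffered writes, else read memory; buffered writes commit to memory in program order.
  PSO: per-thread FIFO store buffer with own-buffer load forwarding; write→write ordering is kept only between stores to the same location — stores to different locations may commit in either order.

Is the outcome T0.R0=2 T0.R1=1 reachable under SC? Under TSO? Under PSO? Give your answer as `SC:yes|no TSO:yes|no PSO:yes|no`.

SC:no TSO:no PSO:yes

outcome vector order: (T0.R0,T0.R1)
[SC] allowed = {(0,1); (0,2); (2,2)}
[TSO] allowed = {(0,1); (0,2); (2,2)}
[PSO] allowed = {(0,1); (0,2); (2,1); (2,2)}
target (2,1) ∈ {PSO}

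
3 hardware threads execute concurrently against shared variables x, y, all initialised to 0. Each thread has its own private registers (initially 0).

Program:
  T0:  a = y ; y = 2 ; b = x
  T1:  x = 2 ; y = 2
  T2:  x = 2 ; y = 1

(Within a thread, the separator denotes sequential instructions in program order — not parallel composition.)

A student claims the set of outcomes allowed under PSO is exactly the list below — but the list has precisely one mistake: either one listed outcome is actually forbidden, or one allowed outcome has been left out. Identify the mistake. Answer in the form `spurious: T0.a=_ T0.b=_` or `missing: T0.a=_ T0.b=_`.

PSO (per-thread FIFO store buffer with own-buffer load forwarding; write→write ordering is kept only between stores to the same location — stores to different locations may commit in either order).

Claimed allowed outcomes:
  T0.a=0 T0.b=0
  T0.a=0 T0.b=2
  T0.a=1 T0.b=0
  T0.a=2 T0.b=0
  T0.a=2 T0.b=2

outcome vector order: (T0.a,T0.b)
PSO (6): (0,0), (0,2), (1,0), (1,2), (2,0), (2,2)
PSO∖claimed = {(1,2)}

missing: T0.a=1 T0.b=2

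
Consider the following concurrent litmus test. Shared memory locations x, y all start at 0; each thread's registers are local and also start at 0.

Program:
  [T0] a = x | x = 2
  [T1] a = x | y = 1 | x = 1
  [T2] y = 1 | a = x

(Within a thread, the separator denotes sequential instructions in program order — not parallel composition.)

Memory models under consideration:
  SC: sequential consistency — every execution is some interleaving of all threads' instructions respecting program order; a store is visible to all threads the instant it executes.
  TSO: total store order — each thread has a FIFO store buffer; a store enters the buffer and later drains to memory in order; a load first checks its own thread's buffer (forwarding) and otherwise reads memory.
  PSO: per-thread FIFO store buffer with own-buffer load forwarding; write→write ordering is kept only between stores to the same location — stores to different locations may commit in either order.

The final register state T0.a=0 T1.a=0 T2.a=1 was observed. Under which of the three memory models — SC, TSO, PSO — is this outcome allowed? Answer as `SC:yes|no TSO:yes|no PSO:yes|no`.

outcome vector order: (T0.a,T1.a,T2.a)
under SC → 000 001 002 020 021 022 100 101 102
under TSO → 000 001 002 020 021 022 100 101 102
under PSO → 000 001 002 020 021 022 100 101 102
target 001 ∈ {SC,TSO,PSO}

SC:yes TSO:yes PSO:yes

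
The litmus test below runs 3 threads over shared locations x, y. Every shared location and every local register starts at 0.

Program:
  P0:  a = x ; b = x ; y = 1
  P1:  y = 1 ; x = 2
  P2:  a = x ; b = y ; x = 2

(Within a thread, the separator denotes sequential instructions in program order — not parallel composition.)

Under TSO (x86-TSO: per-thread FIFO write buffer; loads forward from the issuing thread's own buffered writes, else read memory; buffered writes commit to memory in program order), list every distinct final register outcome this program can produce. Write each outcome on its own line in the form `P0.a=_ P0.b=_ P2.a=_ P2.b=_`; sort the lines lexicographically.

outcome vector order: (P0.a,P0.b,P2.a,P2.b)
|TSO outcomes| = 9

P0.a=0 P0.b=0 P2.a=0 P2.b=0
P0.a=0 P0.b=0 P2.a=0 P2.b=1
P0.a=0 P0.b=0 P2.a=2 P2.b=1
P0.a=0 P0.b=2 P2.a=0 P2.b=0
P0.a=0 P0.b=2 P2.a=0 P2.b=1
P0.a=0 P0.b=2 P2.a=2 P2.b=1
P0.a=2 P0.b=2 P2.a=0 P2.b=0
P0.a=2 P0.b=2 P2.a=0 P2.b=1
P0.a=2 P0.b=2 P2.a=2 P2.b=1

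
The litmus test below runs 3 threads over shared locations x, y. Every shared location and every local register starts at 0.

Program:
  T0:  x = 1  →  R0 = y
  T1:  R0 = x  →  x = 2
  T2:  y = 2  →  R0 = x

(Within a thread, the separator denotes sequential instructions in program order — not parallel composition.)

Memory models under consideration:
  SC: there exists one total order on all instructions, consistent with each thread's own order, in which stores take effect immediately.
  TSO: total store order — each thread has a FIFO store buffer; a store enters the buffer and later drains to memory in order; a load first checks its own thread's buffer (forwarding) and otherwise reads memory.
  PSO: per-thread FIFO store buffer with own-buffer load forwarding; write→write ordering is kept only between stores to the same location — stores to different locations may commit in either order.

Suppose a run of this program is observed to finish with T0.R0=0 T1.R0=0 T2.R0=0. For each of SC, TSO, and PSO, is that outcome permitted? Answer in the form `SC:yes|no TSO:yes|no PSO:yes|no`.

SC:no TSO:yes PSO:yes

outcome vector order: (T0.R0,T1.R0,T2.R0)
[SC] allowed = {0/0/1; 0/0/2; 0/1/1; 0/1/2; 2/0/0; 2/0/1; 2/0/2; 2/1/0; 2/1/1; 2/1/2}
[TSO] allowed = {0/0/0; 0/0/1; 0/0/2; 0/1/0; 0/1/1; 0/1/2; 2/0/0; 2/0/1; 2/0/2; 2/1/0; 2/1/1; 2/1/2}
[PSO] allowed = {0/0/0; 0/0/1; 0/0/2; 0/1/0; 0/1/1; 0/1/2; 2/0/0; 2/0/1; 2/0/2; 2/1/0; 2/1/1; 2/1/2}
target 0/0/0 ∈ {TSO,PSO}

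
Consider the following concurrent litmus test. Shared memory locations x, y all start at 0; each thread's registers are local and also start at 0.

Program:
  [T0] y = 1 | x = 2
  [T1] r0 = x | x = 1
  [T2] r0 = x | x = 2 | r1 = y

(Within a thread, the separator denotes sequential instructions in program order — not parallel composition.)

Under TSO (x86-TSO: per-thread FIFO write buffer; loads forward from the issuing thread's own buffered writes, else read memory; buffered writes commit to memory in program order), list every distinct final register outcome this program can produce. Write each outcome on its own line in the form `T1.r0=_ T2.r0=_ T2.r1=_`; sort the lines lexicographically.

T1.r0=0 T2.r0=0 T2.r1=0
T1.r0=0 T2.r0=0 T2.r1=1
T1.r0=0 T2.r0=1 T2.r1=0
T1.r0=0 T2.r0=1 T2.r1=1
T1.r0=0 T2.r0=2 T2.r1=1
T1.r0=2 T2.r0=0 T2.r1=0
T1.r0=2 T2.r0=0 T2.r1=1
T1.r0=2 T2.r0=1 T2.r1=1
T1.r0=2 T2.r0=2 T2.r1=1

outcome vector order: (T1.r0,T2.r0,T2.r1)
|TSO outcomes| = 9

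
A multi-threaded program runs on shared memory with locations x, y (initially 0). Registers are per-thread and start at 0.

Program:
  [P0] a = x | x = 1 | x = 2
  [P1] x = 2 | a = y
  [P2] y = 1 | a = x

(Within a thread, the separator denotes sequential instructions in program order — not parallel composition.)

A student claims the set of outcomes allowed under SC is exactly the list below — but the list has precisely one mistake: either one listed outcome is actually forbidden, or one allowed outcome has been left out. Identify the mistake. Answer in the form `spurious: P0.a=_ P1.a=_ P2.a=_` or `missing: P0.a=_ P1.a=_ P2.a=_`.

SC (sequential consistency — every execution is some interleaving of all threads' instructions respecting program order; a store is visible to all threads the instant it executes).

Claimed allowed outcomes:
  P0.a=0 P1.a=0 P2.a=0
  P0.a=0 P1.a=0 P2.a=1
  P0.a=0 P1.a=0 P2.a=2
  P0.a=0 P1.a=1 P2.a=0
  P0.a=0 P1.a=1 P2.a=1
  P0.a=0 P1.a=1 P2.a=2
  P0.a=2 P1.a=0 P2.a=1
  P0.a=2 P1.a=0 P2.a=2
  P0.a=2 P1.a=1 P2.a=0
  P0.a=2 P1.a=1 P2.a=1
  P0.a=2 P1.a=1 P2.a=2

spurious: P0.a=0 P1.a=0 P2.a=0

outcome vector order: (P0.a,P1.a,P2.a)
SC (10): 0/0/1 0/0/2 0/1/0 0/1/1 0/1/2 2/0/1 2/0/2 2/1/0 2/1/1 2/1/2
claimed∖SC = {0/0/0}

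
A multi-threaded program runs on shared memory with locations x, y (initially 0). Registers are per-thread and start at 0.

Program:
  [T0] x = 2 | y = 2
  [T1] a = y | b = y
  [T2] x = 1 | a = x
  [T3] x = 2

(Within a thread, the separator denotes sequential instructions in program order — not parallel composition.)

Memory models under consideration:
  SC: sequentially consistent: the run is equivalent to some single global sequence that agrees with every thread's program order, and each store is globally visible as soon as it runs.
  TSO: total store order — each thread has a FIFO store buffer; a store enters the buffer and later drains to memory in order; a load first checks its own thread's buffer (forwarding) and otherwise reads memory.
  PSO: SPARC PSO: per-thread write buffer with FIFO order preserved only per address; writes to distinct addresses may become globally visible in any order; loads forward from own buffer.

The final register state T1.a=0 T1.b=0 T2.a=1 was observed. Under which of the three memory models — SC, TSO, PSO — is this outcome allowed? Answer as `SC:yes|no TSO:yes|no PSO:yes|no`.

outcome vector order: (T1.a,T1.b,T2.a)
under SC → <0 0 1> <0 0 2> <0 2 1> <0 2 2> <2 2 1> <2 2 2>
under TSO → <0 0 1> <0 0 2> <0 2 1> <0 2 2> <2 2 1> <2 2 2>
under PSO → <0 0 1> <0 0 2> <0 2 1> <0 2 2> <2 2 1> <2 2 2>
target <0 0 1> ∈ {SC,TSO,PSO}

SC:yes TSO:yes PSO:yes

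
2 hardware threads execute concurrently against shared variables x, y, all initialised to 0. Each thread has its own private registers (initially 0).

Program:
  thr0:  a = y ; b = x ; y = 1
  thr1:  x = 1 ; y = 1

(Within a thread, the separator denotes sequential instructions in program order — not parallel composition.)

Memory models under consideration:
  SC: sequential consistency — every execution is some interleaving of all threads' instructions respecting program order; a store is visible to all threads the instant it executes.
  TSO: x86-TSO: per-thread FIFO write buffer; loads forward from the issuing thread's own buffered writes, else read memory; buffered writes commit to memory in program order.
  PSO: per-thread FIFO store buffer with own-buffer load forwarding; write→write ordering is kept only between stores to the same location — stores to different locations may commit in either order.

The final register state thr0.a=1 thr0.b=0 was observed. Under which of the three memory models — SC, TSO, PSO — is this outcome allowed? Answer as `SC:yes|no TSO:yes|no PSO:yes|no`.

outcome vector order: (thr0.a,thr0.b)
under SC → <0 0> <0 1> <1 1>
under TSO → <0 0> <0 1> <1 1>
under PSO → <0 0> <0 1> <1 0> <1 1>
target <1 0> ∈ {PSO}

SC:no TSO:no PSO:yes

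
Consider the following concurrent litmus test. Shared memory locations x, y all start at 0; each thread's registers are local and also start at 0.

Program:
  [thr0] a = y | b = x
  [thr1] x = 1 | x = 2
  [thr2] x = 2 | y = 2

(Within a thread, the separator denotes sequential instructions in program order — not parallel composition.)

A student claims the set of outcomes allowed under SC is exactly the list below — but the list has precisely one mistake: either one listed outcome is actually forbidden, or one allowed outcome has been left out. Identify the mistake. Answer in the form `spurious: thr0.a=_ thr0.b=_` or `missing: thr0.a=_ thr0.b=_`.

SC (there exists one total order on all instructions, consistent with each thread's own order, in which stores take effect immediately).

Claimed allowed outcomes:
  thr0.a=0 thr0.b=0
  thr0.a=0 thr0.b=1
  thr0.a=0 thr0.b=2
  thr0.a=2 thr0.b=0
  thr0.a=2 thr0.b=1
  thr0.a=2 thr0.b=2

spurious: thr0.a=2 thr0.b=0

outcome vector order: (thr0.a,thr0.b)
[SC] allowed = {00, 01, 02, 21, 22}
claimed∖SC = {20}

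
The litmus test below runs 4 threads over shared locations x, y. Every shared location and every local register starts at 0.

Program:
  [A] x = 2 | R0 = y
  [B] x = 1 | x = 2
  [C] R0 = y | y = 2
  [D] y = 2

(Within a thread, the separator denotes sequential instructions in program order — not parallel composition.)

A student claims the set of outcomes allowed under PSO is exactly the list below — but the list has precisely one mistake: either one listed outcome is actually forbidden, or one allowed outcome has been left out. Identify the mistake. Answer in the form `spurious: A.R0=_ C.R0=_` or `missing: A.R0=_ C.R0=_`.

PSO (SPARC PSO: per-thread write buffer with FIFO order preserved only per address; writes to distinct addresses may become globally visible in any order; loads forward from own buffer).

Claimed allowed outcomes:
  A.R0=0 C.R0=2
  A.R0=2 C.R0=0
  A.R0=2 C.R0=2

missing: A.R0=0 C.R0=0

outcome vector order: (A.R0,C.R0)
PSO (4): 00 02 20 22
PSO∖claimed = {00}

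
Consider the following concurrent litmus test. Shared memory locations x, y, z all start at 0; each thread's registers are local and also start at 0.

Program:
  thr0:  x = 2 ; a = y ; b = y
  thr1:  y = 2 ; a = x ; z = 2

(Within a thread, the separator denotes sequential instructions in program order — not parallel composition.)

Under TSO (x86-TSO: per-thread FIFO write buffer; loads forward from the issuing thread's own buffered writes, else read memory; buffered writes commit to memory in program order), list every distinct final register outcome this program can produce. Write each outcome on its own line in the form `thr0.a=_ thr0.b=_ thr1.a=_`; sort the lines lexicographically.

outcome vector order: (thr0.a,thr0.b,thr1.a)
|TSO outcomes| = 6

thr0.a=0 thr0.b=0 thr1.a=0
thr0.a=0 thr0.b=0 thr1.a=2
thr0.a=0 thr0.b=2 thr1.a=0
thr0.a=0 thr0.b=2 thr1.a=2
thr0.a=2 thr0.b=2 thr1.a=0
thr0.a=2 thr0.b=2 thr1.a=2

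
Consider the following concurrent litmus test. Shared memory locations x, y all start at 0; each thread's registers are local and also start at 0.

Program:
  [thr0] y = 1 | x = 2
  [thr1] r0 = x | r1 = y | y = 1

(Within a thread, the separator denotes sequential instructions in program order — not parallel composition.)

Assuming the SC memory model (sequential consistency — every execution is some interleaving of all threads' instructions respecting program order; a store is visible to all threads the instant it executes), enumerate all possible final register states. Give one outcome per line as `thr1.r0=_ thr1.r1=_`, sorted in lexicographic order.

thr1.r0=0 thr1.r1=0
thr1.r0=0 thr1.r1=1
thr1.r0=2 thr1.r1=1

outcome vector order: (thr1.r0,thr1.r1)
|SC outcomes| = 3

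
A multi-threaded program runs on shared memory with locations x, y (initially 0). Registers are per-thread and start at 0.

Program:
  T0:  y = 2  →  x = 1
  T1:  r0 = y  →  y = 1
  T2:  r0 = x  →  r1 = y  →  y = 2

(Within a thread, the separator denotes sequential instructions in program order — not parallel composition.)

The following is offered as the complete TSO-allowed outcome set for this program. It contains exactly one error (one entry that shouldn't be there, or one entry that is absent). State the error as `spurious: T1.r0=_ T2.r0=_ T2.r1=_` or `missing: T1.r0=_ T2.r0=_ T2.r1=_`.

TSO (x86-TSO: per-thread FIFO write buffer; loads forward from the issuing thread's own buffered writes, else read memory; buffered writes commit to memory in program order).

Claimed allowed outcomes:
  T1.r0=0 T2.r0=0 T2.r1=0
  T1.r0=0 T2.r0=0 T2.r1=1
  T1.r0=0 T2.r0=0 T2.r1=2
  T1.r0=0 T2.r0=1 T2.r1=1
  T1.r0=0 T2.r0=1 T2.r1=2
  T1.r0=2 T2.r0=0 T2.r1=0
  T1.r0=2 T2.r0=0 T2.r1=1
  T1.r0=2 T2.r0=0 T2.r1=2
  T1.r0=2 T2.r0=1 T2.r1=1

outcome vector order: (T1.r0,T2.r0,T2.r1)
[TSO] allowed = {0/0/0, 0/0/1, 0/0/2, 0/1/1, 0/1/2, 2/0/0, 2/0/1, 2/0/2, 2/1/1, 2/1/2}
TSO∖claimed = {2/1/2}

missing: T1.r0=2 T2.r0=1 T2.r1=2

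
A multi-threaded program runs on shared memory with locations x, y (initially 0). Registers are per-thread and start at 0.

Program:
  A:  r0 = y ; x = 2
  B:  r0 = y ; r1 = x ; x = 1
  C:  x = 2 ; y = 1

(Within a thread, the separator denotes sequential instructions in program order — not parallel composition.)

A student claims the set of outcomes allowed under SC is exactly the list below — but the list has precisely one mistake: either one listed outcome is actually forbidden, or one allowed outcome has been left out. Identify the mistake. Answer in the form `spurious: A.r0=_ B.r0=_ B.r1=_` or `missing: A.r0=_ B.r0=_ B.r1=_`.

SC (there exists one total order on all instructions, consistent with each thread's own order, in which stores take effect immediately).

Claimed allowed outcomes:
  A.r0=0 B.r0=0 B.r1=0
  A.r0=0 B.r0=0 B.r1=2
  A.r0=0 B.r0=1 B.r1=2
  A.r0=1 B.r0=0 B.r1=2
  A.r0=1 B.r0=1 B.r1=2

outcome vector order: (A.r0,B.r0,B.r1)
under SC → 000 002 012 100 102 112
SC∖claimed = {100}

missing: A.r0=1 B.r0=0 B.r1=0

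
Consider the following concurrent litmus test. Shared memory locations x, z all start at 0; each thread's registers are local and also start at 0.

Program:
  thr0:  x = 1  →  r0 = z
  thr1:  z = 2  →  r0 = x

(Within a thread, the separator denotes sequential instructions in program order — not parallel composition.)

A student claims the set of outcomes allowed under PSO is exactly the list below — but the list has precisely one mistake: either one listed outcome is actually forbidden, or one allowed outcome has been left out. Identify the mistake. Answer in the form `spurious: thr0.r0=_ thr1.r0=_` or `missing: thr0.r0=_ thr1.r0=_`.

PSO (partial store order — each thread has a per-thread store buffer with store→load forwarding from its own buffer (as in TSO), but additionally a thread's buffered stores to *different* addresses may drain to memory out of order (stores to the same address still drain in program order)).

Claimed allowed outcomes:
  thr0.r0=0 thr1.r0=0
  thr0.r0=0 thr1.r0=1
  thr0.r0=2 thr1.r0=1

missing: thr0.r0=2 thr1.r0=0

outcome vector order: (thr0.r0,thr1.r0)
PSO: 4 outcomes — {00, 01, 20, 21}
PSO∖claimed = {20}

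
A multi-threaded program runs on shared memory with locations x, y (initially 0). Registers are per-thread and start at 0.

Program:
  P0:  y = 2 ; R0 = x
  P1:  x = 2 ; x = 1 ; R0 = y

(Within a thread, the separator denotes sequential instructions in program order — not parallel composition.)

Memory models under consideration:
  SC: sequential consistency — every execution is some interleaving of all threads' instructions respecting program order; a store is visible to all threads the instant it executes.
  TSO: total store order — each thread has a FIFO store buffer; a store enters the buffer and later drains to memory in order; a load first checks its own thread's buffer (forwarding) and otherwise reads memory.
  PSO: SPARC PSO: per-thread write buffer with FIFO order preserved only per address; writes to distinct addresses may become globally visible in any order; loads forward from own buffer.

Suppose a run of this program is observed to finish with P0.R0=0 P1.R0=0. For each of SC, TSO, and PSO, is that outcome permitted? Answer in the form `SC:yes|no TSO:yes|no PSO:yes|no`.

SC:no TSO:yes PSO:yes

outcome vector order: (P0.R0,P1.R0)
under SC → 02; 10; 12; 22
under TSO → 00; 02; 10; 12; 20; 22
under PSO → 00; 02; 10; 12; 20; 22
target 00 ∈ {TSO,PSO}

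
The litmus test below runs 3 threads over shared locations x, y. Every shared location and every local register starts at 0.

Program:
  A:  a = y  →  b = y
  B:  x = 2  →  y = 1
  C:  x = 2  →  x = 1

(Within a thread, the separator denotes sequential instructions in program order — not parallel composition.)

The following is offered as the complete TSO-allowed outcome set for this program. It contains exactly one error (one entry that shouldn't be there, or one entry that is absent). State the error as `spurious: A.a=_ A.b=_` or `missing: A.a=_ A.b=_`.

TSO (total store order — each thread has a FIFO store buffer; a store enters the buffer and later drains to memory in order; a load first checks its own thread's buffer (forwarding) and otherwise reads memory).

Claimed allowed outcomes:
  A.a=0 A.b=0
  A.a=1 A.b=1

outcome vector order: (A.a,A.b)
[TSO] allowed = {00; 01; 11}
TSO∖claimed = {01}

missing: A.a=0 A.b=1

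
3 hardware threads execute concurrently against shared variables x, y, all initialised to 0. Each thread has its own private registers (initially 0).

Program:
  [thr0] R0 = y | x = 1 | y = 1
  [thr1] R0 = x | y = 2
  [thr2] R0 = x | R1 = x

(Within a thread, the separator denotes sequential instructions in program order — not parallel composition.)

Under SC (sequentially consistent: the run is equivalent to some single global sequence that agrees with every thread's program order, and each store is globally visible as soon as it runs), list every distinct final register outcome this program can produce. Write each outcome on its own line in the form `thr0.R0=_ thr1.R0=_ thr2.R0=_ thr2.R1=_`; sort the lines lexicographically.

outcome vector order: (thr0.R0,thr1.R0,thr2.R0,thr2.R1)
|SC outcomes| = 9

thr0.R0=0 thr1.R0=0 thr2.R0=0 thr2.R1=0
thr0.R0=0 thr1.R0=0 thr2.R0=0 thr2.R1=1
thr0.R0=0 thr1.R0=0 thr2.R0=1 thr2.R1=1
thr0.R0=0 thr1.R0=1 thr2.R0=0 thr2.R1=0
thr0.R0=0 thr1.R0=1 thr2.R0=0 thr2.R1=1
thr0.R0=0 thr1.R0=1 thr2.R0=1 thr2.R1=1
thr0.R0=2 thr1.R0=0 thr2.R0=0 thr2.R1=0
thr0.R0=2 thr1.R0=0 thr2.R0=0 thr2.R1=1
thr0.R0=2 thr1.R0=0 thr2.R0=1 thr2.R1=1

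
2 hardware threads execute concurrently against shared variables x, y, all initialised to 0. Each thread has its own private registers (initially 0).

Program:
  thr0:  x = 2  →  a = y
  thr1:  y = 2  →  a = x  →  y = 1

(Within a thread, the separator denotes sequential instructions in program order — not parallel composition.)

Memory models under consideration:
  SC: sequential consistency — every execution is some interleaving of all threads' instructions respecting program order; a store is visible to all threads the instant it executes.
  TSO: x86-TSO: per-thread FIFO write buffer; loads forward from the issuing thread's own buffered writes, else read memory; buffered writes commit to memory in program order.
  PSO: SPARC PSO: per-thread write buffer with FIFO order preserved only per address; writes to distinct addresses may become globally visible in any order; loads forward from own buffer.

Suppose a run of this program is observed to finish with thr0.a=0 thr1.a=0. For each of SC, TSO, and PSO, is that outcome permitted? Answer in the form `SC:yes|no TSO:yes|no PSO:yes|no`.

SC:no TSO:yes PSO:yes

outcome vector order: (thr0.a,thr1.a)
[SC] allowed = {02; 10; 12; 20; 22}
[TSO] allowed = {00; 02; 10; 12; 20; 22}
[PSO] allowed = {00; 02; 10; 12; 20; 22}
target 00 ∈ {TSO,PSO}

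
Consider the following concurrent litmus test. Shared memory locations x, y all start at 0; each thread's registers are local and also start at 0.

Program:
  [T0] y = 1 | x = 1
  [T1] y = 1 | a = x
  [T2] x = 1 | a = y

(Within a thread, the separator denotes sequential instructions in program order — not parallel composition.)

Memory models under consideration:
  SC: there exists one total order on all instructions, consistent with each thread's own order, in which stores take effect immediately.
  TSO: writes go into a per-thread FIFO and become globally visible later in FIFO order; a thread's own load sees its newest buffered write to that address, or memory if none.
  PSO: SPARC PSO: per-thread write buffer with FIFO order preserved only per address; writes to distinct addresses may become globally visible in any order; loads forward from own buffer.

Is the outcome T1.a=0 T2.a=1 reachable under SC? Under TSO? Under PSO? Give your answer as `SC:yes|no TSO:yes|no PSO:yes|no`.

SC:yes TSO:yes PSO:yes

outcome vector order: (T1.a,T2.a)
SC: 3 outcomes — {01; 10; 11}
TSO: 4 outcomes — {00; 01; 10; 11}
PSO: 4 outcomes — {00; 01; 10; 11}
target 01 ∈ {SC,TSO,PSO}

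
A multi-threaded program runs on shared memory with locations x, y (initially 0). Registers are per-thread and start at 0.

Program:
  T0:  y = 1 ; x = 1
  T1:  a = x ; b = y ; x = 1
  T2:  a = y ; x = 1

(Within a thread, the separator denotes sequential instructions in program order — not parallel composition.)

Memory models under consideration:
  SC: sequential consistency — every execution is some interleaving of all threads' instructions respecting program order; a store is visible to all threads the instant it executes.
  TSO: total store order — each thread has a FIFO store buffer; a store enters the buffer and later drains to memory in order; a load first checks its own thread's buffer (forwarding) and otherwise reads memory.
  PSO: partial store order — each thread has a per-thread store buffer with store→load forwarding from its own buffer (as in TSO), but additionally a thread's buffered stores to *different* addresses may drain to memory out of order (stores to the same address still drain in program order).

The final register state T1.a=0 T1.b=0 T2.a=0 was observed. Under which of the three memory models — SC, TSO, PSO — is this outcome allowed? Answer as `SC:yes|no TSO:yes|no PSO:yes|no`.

SC:yes TSO:yes PSO:yes

outcome vector order: (T1.a,T1.b,T2.a)
[SC] allowed = {<0 0 0>; <0 0 1>; <0 1 0>; <0 1 1>; <1 0 0>; <1 1 0>; <1 1 1>}
[TSO] allowed = {<0 0 0>; <0 0 1>; <0 1 0>; <0 1 1>; <1 0 0>; <1 1 0>; <1 1 1>}
[PSO] allowed = {<0 0 0>; <0 0 1>; <0 1 0>; <0 1 1>; <1 0 0>; <1 0 1>; <1 1 0>; <1 1 1>}
target <0 0 0> ∈ {SC,TSO,PSO}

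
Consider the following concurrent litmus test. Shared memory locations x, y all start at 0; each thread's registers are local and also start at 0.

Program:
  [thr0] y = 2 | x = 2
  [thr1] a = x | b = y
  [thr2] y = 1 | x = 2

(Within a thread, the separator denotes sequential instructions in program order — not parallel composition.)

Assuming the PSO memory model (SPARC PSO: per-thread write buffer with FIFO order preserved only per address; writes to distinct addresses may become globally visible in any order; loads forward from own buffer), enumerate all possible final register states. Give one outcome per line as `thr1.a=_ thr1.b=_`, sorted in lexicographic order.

thr1.a=0 thr1.b=0
thr1.a=0 thr1.b=1
thr1.a=0 thr1.b=2
thr1.a=2 thr1.b=0
thr1.a=2 thr1.b=1
thr1.a=2 thr1.b=2

outcome vector order: (thr1.a,thr1.b)
|PSO outcomes| = 6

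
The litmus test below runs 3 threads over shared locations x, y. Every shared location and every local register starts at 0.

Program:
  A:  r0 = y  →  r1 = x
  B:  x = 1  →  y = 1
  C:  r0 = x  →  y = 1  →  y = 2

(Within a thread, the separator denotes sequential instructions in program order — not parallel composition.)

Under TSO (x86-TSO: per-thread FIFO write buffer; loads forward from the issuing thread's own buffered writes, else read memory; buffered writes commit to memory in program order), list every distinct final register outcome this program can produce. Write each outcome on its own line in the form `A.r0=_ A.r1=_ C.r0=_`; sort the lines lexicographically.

outcome vector order: (A.r0,A.r1,C.r0)
|TSO outcomes| = 10

A.r0=0 A.r1=0 C.r0=0
A.r0=0 A.r1=0 C.r0=1
A.r0=0 A.r1=1 C.r0=0
A.r0=0 A.r1=1 C.r0=1
A.r0=1 A.r1=0 C.r0=0
A.r0=1 A.r1=1 C.r0=0
A.r0=1 A.r1=1 C.r0=1
A.r0=2 A.r1=0 C.r0=0
A.r0=2 A.r1=1 C.r0=0
A.r0=2 A.r1=1 C.r0=1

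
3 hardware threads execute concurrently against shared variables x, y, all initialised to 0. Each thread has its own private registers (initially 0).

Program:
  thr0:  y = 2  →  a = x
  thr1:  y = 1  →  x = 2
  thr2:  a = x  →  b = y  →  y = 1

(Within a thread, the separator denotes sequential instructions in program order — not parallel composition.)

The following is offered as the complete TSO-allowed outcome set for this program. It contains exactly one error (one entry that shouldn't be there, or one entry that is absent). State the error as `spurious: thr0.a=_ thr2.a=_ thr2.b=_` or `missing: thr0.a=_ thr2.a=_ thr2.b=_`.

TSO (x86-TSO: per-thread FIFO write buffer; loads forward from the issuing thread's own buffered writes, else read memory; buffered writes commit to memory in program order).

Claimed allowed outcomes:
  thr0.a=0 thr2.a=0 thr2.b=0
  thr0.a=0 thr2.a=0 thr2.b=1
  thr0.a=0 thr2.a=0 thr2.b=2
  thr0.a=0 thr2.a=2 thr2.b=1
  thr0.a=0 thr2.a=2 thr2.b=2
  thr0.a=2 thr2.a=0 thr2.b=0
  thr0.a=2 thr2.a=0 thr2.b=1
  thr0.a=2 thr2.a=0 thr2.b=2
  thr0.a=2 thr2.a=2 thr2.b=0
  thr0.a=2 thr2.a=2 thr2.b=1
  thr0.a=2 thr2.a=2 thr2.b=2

outcome vector order: (thr0.a,thr2.a,thr2.b)
under TSO → 0/0/0; 0/0/1; 0/0/2; 0/2/1; 0/2/2; 2/0/0; 2/0/1; 2/0/2; 2/2/1; 2/2/2
claimed∖TSO = {2/2/0}

spurious: thr0.a=2 thr2.a=2 thr2.b=0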